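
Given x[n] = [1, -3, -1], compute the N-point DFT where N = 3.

X[k] = Σ(n=0 to 2) x[n] · ω_3^(nk)
where ω_3 = e^(-2πi/3)

Computing each X[k]:
X[0] = -3
X[1] = 3.0000+1.7321i
X[2] = 3.0000-1.7321i

X = [-3, 3.0000+1.7321i, 3.0000-1.7321i]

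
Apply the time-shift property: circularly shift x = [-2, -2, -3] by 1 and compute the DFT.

Time shift by 1: X_shifted[k] = ω_3^(1k) · X[k]
Shifted x = [-3, -2, -2]

DFT(x[n-1]) = [-7, -1, -1]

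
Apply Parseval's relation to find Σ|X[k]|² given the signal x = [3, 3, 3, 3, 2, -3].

Parseval: Σ|x[n]|² = (1/N)Σ|X[k]|², so Σ|X[k]|² = N·Σ|x[n]|² = 6·49.0000

Σ|X[k]|² = N·Σ|x[n]|² = 6·49.0000 = 294.0000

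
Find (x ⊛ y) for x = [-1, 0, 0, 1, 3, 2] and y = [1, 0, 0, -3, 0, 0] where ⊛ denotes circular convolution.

(x ⊛ y)[n] = Σ(m=0 to 5) x[m] · y[(n-m) mod 6]

Computing each output sample:
(x ⊛ y)[0] = -4
(x ⊛ y)[1] = -9
(x ⊛ y)[2] = -6
(x ⊛ y)[3] = 4
(x ⊛ y)[4] = 3
(x ⊛ y)[5] = 2

x ⊛ y = [-4, -9, -6, 4, 3, 2]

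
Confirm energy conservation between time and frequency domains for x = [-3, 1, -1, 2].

Time domain:
Σ|x[n]|² = |-3|² + |1|² + |-1|² + |2|² = 15.0000

Frequency domain:
(1/4)Σ|X[k]|² = (1/4)(|-1|² + |-2+1i|² + |-7|² + |-2-1i|²) = (1/4)·60.0000 = 15.0000

Both sides agree, confirming Parseval's theorem.

Σ|x[n]|² = (1/N)Σ|X[k]|² = 15.0000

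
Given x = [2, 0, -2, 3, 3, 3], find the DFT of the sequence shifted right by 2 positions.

Time shift by 2: X_shifted[k] = ω_6^(2k) · X[k]
Shifted x = [3, 3, 2, 0, -2, 3]

DFT(x[n-2]) = [9, 6.0000-3.4641i, 3.4641i, -3, -3.4641i, 6.0000+3.4641i]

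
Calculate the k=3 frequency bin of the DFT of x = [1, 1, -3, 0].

X[3] = Σ(n=0 to 3) x[n] · ω_4^(3n) where ω_4 = e^(-2πi/4)
= (1)·ω_4^0 + (1)·ω_4^3 + (-3)·ω_4^6 + (0)·ω_4^9

X[3] = 4+1i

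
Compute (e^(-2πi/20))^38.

Since ω_20^20 = 1, powers reduce modulo 20.
38 mod 20 = 18
So ω_20^38 = ω_20^18 = e^(-2πi·18/20)

ω_20^38 = ω_20^18 = 0.8090+0.5878i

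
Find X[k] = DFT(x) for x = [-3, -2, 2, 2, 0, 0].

X[k] = Σ(n=0 to 5) x[n] · ω_6^(nk)
where ω_6 = e^(-2πi/6)

Computing each X[k]:
X[0] = -1
X[1] = -7
X[2] = -1.0000+3.4641i
X[3] = -1
X[4] = -1.0000-3.4641i
X[5] = -7

X = [-1, -7, -1.0000+3.4641i, -1, -1.0000-3.4641i, -7]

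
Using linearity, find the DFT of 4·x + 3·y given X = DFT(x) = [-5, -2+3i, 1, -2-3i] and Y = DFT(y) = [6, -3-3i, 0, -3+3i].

By linearity: DFT(4x + 3y) = 4·DFT(x) + 3·DFT(y)
= 4·[-5, -2+3i, 1, -2-3i] + 3·[6, -3-3i, 0, -3+3i]

Computing element-wise:
Z[0] = 4·(-5) + 3·(6) = -2
Z[1] = 4·(-2+3i) + 3·(-3-3i) = -17+3i
Z[2] = 4·(1) + 3·(0) = 4
Z[3] = 4·(-2-3i) + 3·(-3+3i) = -17-3i

DFT(4x + 3y) = 4·X + 3·Y = [-2, -17+3i, 4, -17-3i]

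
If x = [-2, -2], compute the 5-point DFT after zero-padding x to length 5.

Original 2-point DFT: [-4, 0]
Zero-padded 5-point DFT provides frequency interpolation.

DFT_5([x, 0, ...]) = [-4, -2.6180+1.9021i, -0.3820+1.1756i, -0.3820-1.1756i, -2.6180-1.9021i]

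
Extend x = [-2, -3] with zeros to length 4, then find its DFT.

Original 2-point DFT: [-5, 1]
Zero-padded 4-point DFT provides frequency interpolation.

DFT_4([x, 0, ...]) = [-5, -2+3i, 1, -2-3i]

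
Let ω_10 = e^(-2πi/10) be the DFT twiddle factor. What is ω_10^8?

ω_10^8 = e^(-2πi·8/10)
= cos(-2π·8/10) + i·sin(-2π·8/10)
= cos(-16π/10) + i·sin(-16π/10)

ω_10^8 = cos(-16π/10) + i·sin(-16π/10) = 0.3090+0.9511i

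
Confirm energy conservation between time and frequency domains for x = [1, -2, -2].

Time domain:
Σ|x[n]|² = |1|² + |-2|² + |-2|² = 9.0000

Frequency domain:
(1/3)Σ|X[k]|² = (1/3)(|-3|² + |3|² + |3|²) = (1/3)·27.0000 = 9.0000

Both sides agree, confirming Parseval's theorem.

Σ|x[n]|² = (1/N)Σ|X[k]|² = 9.0000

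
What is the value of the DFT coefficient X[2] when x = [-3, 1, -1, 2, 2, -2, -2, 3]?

X[2] = Σ(n=0 to 7) x[n] · ω_8^(2n) where ω_8 = e^(-2πi/8)
= (-3)·ω_8^0 + (1)·ω_8^2 + (-1)·ω_8^4 + (2)·ω_8^6 + (2)·ω_8^8 + (-2)·ω_8^10 + (-2)·ω_8^12 + (3)·ω_8^14

X[2] = 2+6i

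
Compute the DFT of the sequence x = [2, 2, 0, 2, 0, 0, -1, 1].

X[k] = Σ(n=0 to 7) x[n] · ω_8^(nk)
where ω_8 = e^(-2πi/8)

Computing each X[k]:
X[0] = 6
X[1] = 2.7071-3.1213i
X[2] = 3+1i
X[3] = 1.2929-1.1213i
X[4] = -4
X[5] = 1.2929+1.1213i
X[6] = 3-1i
X[7] = 2.7071+3.1213i

X = [6, 2.7071-3.1213i, 3+1i, 1.2929-1.1213i, -4, 1.2929+1.1213i, 3-1i, 2.7071+3.1213i]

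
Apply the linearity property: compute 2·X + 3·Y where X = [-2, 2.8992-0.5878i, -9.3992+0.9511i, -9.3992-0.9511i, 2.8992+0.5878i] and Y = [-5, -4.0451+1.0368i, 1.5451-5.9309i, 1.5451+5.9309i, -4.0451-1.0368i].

By linearity: DFT(2x + 3y) = 2·DFT(x) + 3·DFT(y)
= 2·[-2, 2.8992-0.5878i, -9.3992+0.9511i, -9.3992-0.9511i, 2.8992+0.5878i] + 3·[-5, -4.0451+1.0368i, 1.5451-5.9309i, 1.5451+5.9309i, -4.0451-1.0368i]

Computing element-wise:
Z[0] = 2·(-2) + 3·(-5) = -19
Z[1] = 2·(2.8992-0.5878i) + 3·(-4.0451+1.0368i) = -6.3369+1.9348i
Z[2] = 2·(-9.3992+0.9511i) + 3·(1.5451-5.9309i) = -14.1631-15.8905i
Z[3] = 2·(-9.3992-0.9511i) + 3·(1.5451+5.9309i) = -14.1631+15.8905i
Z[4] = 2·(2.8992+0.5878i) + 3·(-4.0451-1.0368i) = -6.3369-1.9348i

DFT(2x + 3y) = 2·X + 3·Y = [-19, -6.3369+1.9348i, -14.1631-15.8905i, -14.1631+15.8905i, -6.3369-1.9348i]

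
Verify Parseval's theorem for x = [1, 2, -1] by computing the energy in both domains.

Time domain:
Σ|x[n]|² = |1|² + |2|² + |-1|² = 6.0000

Frequency domain:
(1/3)Σ|X[k]|² = (1/3)(|2|² + |0.5000-2.5981i|² + |0.5000+2.5981i|²) = (1/3)·18.0000 = 6.0000

Both sides agree, confirming Parseval's theorem.

Σ|x[n]|² = (1/N)Σ|X[k]|² = 6.0000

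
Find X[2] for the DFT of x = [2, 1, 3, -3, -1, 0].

X[2] = Σ(n=0 to 5) x[n] · ω_6^(2n) where ω_6 = e^(-2πi/6)
= (2)·ω_6^0 + (1)·ω_6^2 + (3)·ω_6^4 + (-3)·ω_6^6 + (-1)·ω_6^8 + (0)·ω_6^10

X[2] = -2.5000+2.5981i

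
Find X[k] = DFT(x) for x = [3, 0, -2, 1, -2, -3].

X[k] = Σ(n=0 to 5) x[n] · ω_6^(nk)
where ω_6 = e^(-2πi/6)

Computing each X[k]:
X[0] = -3
X[1] = 2.5000-2.5981i
X[2] = 7.5000-2.5981i
X[3] = 1
X[4] = 7.5000+2.5981i
X[5] = 2.5000+2.5981i

X = [-3, 2.5000-2.5981i, 7.5000-2.5981i, 1, 7.5000+2.5981i, 2.5000+2.5981i]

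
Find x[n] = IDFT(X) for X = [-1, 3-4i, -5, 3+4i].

x[n] = (1/4) Σ(k=0 to 3) X[k] · e^(2πikn/4)

Computing each x[n]:
x[0] = 0
x[1] = 3
x[2] = -3
x[3] = -1

x = [0, 3, -3, -1]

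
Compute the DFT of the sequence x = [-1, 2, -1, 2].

X[k] = Σ(n=0 to 3) x[n] · ω_4^(nk)
where ω_4 = e^(-2πi/4)

Computing each X[k]:
X[0] = 2
X[1] = 0
X[2] = -6
X[3] = 0

X = [2, 0, -6, 0]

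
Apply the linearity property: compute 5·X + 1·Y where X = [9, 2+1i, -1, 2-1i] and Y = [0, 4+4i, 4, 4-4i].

By linearity: DFT(5x + 1y) = 5·DFT(x) + 1·DFT(y)
= 5·[9, 2+1i, -1, 2-1i] + 1·[0, 4+4i, 4, 4-4i]

Computing element-wise:
Z[0] = 5·(9) + 1·(0) = 45
Z[1] = 5·(2+1i) + 1·(4+4i) = 14+9i
Z[2] = 5·(-1) + 1·(4) = -1
Z[3] = 5·(2-1i) + 1·(4-4i) = 14-9i

DFT(5x + 1y) = 5·X + 1·Y = [45, 14+9i, -1, 14-9i]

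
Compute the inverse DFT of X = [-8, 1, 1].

x[n] = (1/3) Σ(k=0 to 2) X[k] · e^(2πikn/3)

Computing each x[n]:
x[0] = -2
x[1] = -3
x[2] = -3

x = [-2, -3, -3]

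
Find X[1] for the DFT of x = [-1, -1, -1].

X[1] = Σ(n=0 to 2) x[n] · ω_3^(1n) where ω_3 = e^(-2πi/3)
= (-1)·ω_3^0 + (-1)·ω_3^1 + (-1)·ω_3^2

X[1] = 0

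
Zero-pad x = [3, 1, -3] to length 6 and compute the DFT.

Original 3-point DFT: [1, 4.0000-3.4641i, 4.0000+3.4641i]
Zero-padded 6-point DFT provides frequency interpolation.

DFT_6([x, 0, ...]) = [1, 5.0000+1.7321i, 4.0000-3.4641i, -1, 4.0000+3.4641i, 5.0000-1.7321i]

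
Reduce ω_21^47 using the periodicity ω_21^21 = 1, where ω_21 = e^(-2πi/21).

Since ω_21^21 = 1, powers reduce modulo 21.
47 mod 21 = 5
So ω_21^47 = ω_21^5 = e^(-2πi·5/21)

ω_21^47 = ω_21^5 = 0.0747-0.9972i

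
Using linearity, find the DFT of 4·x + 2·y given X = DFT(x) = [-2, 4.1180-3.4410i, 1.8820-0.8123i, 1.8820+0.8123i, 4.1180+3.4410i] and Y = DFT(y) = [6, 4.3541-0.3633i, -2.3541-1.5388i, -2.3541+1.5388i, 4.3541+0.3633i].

By linearity: DFT(4x + 2y) = 4·DFT(x) + 2·DFT(y)
= 4·[-2, 4.1180-3.4410i, 1.8820-0.8123i, 1.8820+0.8123i, 4.1180+3.4410i] + 2·[6, 4.3541-0.3633i, -2.3541-1.5388i, -2.3541+1.5388i, 4.3541+0.3633i]

Computing element-wise:
Z[0] = 4·(-2) + 2·(6) = 4
Z[1] = 4·(4.1180-3.4410i) + 2·(4.3541-0.3633i) = 25.1802-14.4906i
Z[2] = 4·(1.8820-0.8123i) + 2·(-2.3541-1.5388i) = 2.8198-6.3268i
Z[3] = 4·(1.8820+0.8123i) + 2·(-2.3541+1.5388i) = 2.8198+6.3268i
Z[4] = 4·(4.1180+3.4410i) + 2·(4.3541+0.3633i) = 25.1802+14.4906i

DFT(4x + 2y) = 4·X + 2·Y = [4, 25.1802-14.4906i, 2.8198-6.3268i, 2.8198+6.3268i, 25.1802+14.4906i]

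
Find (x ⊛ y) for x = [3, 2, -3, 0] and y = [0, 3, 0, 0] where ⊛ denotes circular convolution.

(x ⊛ y)[n] = Σ(m=0 to 3) x[m] · y[(n-m) mod 4]

Computing each output sample:
(x ⊛ y)[0] = 0
(x ⊛ y)[1] = 9
(x ⊛ y)[2] = 6
(x ⊛ y)[3] = -9

x ⊛ y = [0, 9, 6, -9]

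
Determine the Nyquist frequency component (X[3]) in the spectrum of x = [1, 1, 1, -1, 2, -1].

X[3] = Σ(n=0 to 5) x[n] · ω_6^(3n) where ω_6 = e^(-2πi/6)
= (1)·ω_6^0 + (1)·ω_6^3 + (1)·ω_6^6 + (-1)·ω_6^9 + (2)·ω_6^12 + (-1)·ω_6^15

X[3] = 5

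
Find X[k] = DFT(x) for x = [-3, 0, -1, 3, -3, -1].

X[k] = Σ(n=0 to 5) x[n] · ω_6^(nk)
where ω_6 = e^(-2πi/6)

Computing each X[k]:
X[0] = -5
X[1] = -4.5000-2.5981i
X[2] = 2.5000+0.8660i
X[3] = -9
X[4] = 2.5000-0.8660i
X[5] = -4.5000+2.5981i

X = [-5, -4.5000-2.5981i, 2.5000+0.8660i, -9, 2.5000-0.8660i, -4.5000+2.5981i]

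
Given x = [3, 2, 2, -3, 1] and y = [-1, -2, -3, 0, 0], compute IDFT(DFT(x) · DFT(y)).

(x ⊛ y)[n] = Σ(m=0 to 4) x[m] · y[(n-m) mod 5]

Computing each output sample:
(x ⊛ y)[0] = 4
(x ⊛ y)[1] = -11
(x ⊛ y)[2] = -15
(x ⊛ y)[3] = -7
(x ⊛ y)[4] = -1

x ⊛ y = [4, -11, -15, -7, -1]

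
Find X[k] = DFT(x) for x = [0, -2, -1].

X[k] = Σ(n=0 to 2) x[n] · ω_3^(nk)
where ω_3 = e^(-2πi/3)

Computing each X[k]:
X[0] = -3
X[1] = 1.5000+0.8660i
X[2] = 1.5000-0.8660i

X = [-3, 1.5000+0.8660i, 1.5000-0.8660i]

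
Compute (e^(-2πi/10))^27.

Since ω_10^10 = 1, powers reduce modulo 10.
27 mod 10 = 7
So ω_10^27 = ω_10^7 = e^(-2πi·7/10)

ω_10^27 = ω_10^7 = -0.3090+0.9511i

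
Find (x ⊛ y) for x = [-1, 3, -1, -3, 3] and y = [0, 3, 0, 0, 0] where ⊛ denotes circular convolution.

(x ⊛ y)[n] = Σ(m=0 to 4) x[m] · y[(n-m) mod 5]

Computing each output sample:
(x ⊛ y)[0] = 9
(x ⊛ y)[1] = -3
(x ⊛ y)[2] = 9
(x ⊛ y)[3] = -3
(x ⊛ y)[4] = -9

x ⊛ y = [9, -3, 9, -3, -9]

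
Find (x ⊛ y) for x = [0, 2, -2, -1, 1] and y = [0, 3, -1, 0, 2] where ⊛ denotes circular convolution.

(x ⊛ y)[n] = Σ(m=0 to 4) x[m] · y[(n-m) mod 5]

Computing each output sample:
(x ⊛ y)[0] = 8
(x ⊛ y)[1] = -5
(x ⊛ y)[2] = 4
(x ⊛ y)[3] = -6
(x ⊛ y)[4] = -1

x ⊛ y = [8, -5, 4, -6, -1]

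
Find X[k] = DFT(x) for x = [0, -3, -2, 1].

X[k] = Σ(n=0 to 3) x[n] · ω_4^(nk)
where ω_4 = e^(-2πi/4)

Computing each X[k]:
X[0] = -4
X[1] = 2+4i
X[2] = 0
X[3] = 2-4i

X = [-4, 2+4i, 0, 2-4i]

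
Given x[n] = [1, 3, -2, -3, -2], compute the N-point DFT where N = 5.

X[k] = Σ(n=0 to 4) x[n] · ω_5^(nk)
where ω_5 = e^(-2πi/5)

Computing each X[k]:
X[0] = -3
X[1] = 5.3541-5.3431i
X[2] = -1.3541-1.9879i
X[3] = -1.3541+1.9879i
X[4] = 5.3541+5.3431i

X = [-3, 5.3541-5.3431i, -1.3541-1.9879i, -1.3541+1.9879i, 5.3541+5.3431i]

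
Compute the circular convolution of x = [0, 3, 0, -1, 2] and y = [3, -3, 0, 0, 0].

(x ⊛ y)[n] = Σ(m=0 to 4) x[m] · y[(n-m) mod 5]

Computing each output sample:
(x ⊛ y)[0] = -6
(x ⊛ y)[1] = 9
(x ⊛ y)[2] = -9
(x ⊛ y)[3] = -3
(x ⊛ y)[4] = 9

x ⊛ y = [-6, 9, -9, -3, 9]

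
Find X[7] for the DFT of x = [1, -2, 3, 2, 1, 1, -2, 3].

X[7] = Σ(n=0 to 7) x[n] · ω_8^(7n) where ω_8 = e^(-2πi/8)
= (1)·ω_8^0 + (-2)·ω_8^7 + (3)·ω_8^14 + (2)·ω_8^21 + (1)·ω_8^28 + (1)·ω_8^35 + (-2)·ω_8^42 + (3)·ω_8^49

X[7] = -1.4142+2.1716i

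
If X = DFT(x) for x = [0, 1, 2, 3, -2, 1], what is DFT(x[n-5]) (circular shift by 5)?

Time shift by 5: X_shifted[k] = ω_6^(5k) · X[k]
Shifted x = [1, 2, 3, -2, 1, 0]

DFT(x[n-5]) = [5, 2.0000-3.4641i, -4, 5, -4, 2.0000+3.4641i]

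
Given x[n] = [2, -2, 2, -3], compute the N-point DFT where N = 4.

X[k] = Σ(n=0 to 3) x[n] · ω_4^(nk)
where ω_4 = e^(-2πi/4)

Computing each X[k]:
X[0] = -1
X[1] = -1i
X[2] = 9
X[3] = 1i

X = [-1, -1i, 9, 1i]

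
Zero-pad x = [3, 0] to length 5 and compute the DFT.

Original 2-point DFT: [3, 3]
Zero-padded 5-point DFT provides frequency interpolation.

DFT_5([x, 0, ...]) = [3, 3, 3, 3, 3]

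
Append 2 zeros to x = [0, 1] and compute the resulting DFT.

Original 2-point DFT: [1, -1]
Zero-padded 4-point DFT provides frequency interpolation.

DFT_4([x, 0, ...]) = [1, -1i, -1, 1i]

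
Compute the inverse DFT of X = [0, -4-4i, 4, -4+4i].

x[n] = (1/4) Σ(k=0 to 3) X[k] · e^(2πikn/4)

Computing each x[n]:
x[0] = -1
x[1] = 1
x[2] = 3
x[3] = -3

x = [-1, 1, 3, -3]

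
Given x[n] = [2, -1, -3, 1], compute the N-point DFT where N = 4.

X[k] = Σ(n=0 to 3) x[n] · ω_4^(nk)
where ω_4 = e^(-2πi/4)

Computing each X[k]:
X[0] = -1
X[1] = 5+2i
X[2] = -1
X[3] = 5-2i

X = [-1, 5+2i, -1, 5-2i]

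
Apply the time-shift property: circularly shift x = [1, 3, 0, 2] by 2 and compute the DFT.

Time shift by 2: X_shifted[k] = ω_4^(2k) · X[k]
Shifted x = [0, 2, 1, 3]

DFT(x[n-2]) = [6, -1+1i, -4, -1-1i]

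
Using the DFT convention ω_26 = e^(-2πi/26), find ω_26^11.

ω_26^11 = e^(-2πi·11/26)
= cos(-2π·11/26) + i·sin(-2π·11/26)
= cos(-22π/26) + i·sin(-22π/26)

ω_26^11 = cos(-22π/26) + i·sin(-22π/26) = -0.8855-0.4647i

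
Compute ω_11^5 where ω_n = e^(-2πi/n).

ω_11^5 = e^(-2πi·5/11)
= cos(-2π·5/11) + i·sin(-2π·5/11)
= cos(-10π/11) + i·sin(-10π/11)

ω_11^5 = cos(-10π/11) + i·sin(-10π/11) = -0.9595-0.2817i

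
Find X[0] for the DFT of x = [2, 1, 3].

X[0] = Σ(n=0 to 2) x[n] · ω_3^0 = Σ x[n]
= (2) + (1) + (3)

X[0] = 6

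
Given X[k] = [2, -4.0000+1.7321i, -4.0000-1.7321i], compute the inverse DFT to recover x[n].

x[n] = (1/3) Σ(k=0 to 2) X[k] · e^(2πikn/3)

Computing each x[n]:
x[0] = -2
x[1] = 1
x[2] = 3

x = [-2, 1, 3]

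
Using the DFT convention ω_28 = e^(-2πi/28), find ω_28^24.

ω_28^24 = e^(-2πi·24/28)
= cos(-2π·24/28) + i·sin(-2π·24/28)
= cos(-48π/28) + i·sin(-48π/28)

ω_28^24 = cos(-48π/28) + i·sin(-48π/28) = 0.6235+0.7818i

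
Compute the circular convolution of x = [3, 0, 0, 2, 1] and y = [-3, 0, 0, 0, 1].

(x ⊛ y)[n] = Σ(m=0 to 4) x[m] · y[(n-m) mod 5]

Computing each output sample:
(x ⊛ y)[0] = -9
(x ⊛ y)[1] = 0
(x ⊛ y)[2] = 2
(x ⊛ y)[3] = -5
(x ⊛ y)[4] = 0

x ⊛ y = [-9, 0, 2, -5, 0]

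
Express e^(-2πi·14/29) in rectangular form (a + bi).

ω_29^14 = e^(-2πi·14/29)
= cos(-2π·14/29) + i·sin(-2π·14/29)
= cos(-28π/29) + i·sin(-28π/29)

ω_29^14 = cos(-28π/29) + i·sin(-28π/29) = -0.9941-0.1081i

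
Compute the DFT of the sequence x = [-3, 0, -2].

X[k] = Σ(n=0 to 2) x[n] · ω_3^(nk)
where ω_3 = e^(-2πi/3)

Computing each X[k]:
X[0] = -5
X[1] = -2.0000-1.7321i
X[2] = -2.0000+1.7321i

X = [-5, -2.0000-1.7321i, -2.0000+1.7321i]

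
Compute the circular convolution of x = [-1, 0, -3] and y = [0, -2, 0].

(x ⊛ y)[n] = Σ(m=0 to 2) x[m] · y[(n-m) mod 3]

Computing each output sample:
(x ⊛ y)[0] = 6
(x ⊛ y)[1] = 2
(x ⊛ y)[2] = 0

x ⊛ y = [6, 2, 0]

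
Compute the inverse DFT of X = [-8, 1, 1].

x[n] = (1/3) Σ(k=0 to 2) X[k] · e^(2πikn/3)

Computing each x[n]:
x[0] = -2
x[1] = -3
x[2] = -3

x = [-2, -3, -3]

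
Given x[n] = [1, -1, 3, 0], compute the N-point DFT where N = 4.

X[k] = Σ(n=0 to 3) x[n] · ω_4^(nk)
where ω_4 = e^(-2πi/4)

Computing each X[k]:
X[0] = 3
X[1] = -2+1i
X[2] = 5
X[3] = -2-1i

X = [3, -2+1i, 5, -2-1i]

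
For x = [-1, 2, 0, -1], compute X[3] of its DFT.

X[3] = Σ(n=0 to 3) x[n] · ω_4^(3n) where ω_4 = e^(-2πi/4)
= (-1)·ω_4^0 + (2)·ω_4^3 + (0)·ω_4^6 + (-1)·ω_4^9

X[3] = -1+3i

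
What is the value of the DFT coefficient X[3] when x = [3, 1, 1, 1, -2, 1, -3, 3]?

X[3] = Σ(n=0 to 7) x[n] · ω_8^(3n) where ω_8 = e^(-2πi/8)
= (3)·ω_8^0 + (1)·ω_8^3 + (1)·ω_8^6 + (1)·ω_8^9 + (-2)·ω_8^12 + (1)·ω_8^15 + (-3)·ω_8^18 + (3)·ω_8^21

X[3] = 3.5858+5.4142i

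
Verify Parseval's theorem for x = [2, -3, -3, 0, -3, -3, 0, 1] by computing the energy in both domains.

Time domain:
Σ|x[n]|² = |2|² + |-3|² + |-3|² + |0|² + |-3|² + |-3|² + |0|² + |1|² = 41.0000

Frequency domain:
(1/8)Σ|X[k]|² = (1/8)(|-9|² + |5.7071+3.7071i|² + |2+7i|² + |4.2929-2.2929i|² + |1|² + |4.2929+2.2929i|² + |2-7i|² + |5.7071-3.7071i|²) = (1/8)·328.0000 = 41.0000

Both sides agree, confirming Parseval's theorem.

Σ|x[n]|² = (1/N)Σ|X[k]|² = 41.0000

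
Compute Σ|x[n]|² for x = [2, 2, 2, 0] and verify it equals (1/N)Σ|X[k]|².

Time domain:
Σ|x[n]|² = |2|² + |2|² + |2|² + |0|² = 12.0000

Frequency domain:
(1/4)Σ|X[k]|² = (1/4)(|6|² + |-2i|² + |2|² + |2i|²) = (1/4)·48.0000 = 12.0000

Both sides agree, confirming Parseval's theorem.

Σ|x[n]|² = (1/N)Σ|X[k]|² = 12.0000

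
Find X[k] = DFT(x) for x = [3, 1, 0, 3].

X[k] = Σ(n=0 to 3) x[n] · ω_4^(nk)
where ω_4 = e^(-2πi/4)

Computing each X[k]:
X[0] = 7
X[1] = 3+2i
X[2] = -1
X[3] = 3-2i

X = [7, 3+2i, -1, 3-2i]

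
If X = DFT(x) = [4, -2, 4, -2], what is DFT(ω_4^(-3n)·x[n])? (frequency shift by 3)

Modulation property: DFT(ω_4^(-3n)·x[n]) = X[(k-3) mod 4], so circularly shift X by 3 positions.

X[k-3] = [-2, 4, -2, 4]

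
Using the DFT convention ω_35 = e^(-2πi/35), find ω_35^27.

ω_35^27 = e^(-2πi·27/35)
= cos(-2π·27/35) + i·sin(-2π·27/35)
= cos(-54π/35) + i·sin(-54π/35)

ω_35^27 = cos(-54π/35) + i·sin(-54π/35) = 0.1342+0.9909i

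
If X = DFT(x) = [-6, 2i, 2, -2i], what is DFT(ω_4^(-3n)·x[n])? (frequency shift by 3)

Modulation property: DFT(ω_4^(-3n)·x[n]) = X[(k-3) mod 4], so circularly shift X by 3 positions.

X[k-3] = [2i, 2, -2i, -6]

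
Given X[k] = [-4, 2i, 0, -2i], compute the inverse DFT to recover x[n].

x[n] = (1/4) Σ(k=0 to 3) X[k] · e^(2πikn/4)

Computing each x[n]:
x[0] = -1
x[1] = -2
x[2] = -1
x[3] = 0

x = [-1, -2, -1, 0]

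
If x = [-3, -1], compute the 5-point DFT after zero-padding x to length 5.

Original 2-point DFT: [-4, -2]
Zero-padded 5-point DFT provides frequency interpolation.

DFT_5([x, 0, ...]) = [-4, -3.3090+0.9511i, -2.1910+0.5878i, -2.1910-0.5878i, -3.3090-0.9511i]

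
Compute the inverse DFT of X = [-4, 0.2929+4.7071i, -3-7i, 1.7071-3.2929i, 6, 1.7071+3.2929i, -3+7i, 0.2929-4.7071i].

x[n] = (1/8) Σ(k=0 to 7) X[k] · e^(2πikn/8)

Computing each x[n]:
x[0] = 0
x[1] = 0
x[2] = -1
x[3] = -3
x[4] = -1
x[5] = 1
x[6] = 3
x[7] = -3

x = [0, 0, -1, -3, -1, 1, 3, -3]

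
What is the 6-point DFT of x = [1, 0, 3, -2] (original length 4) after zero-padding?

Original 4-point DFT: [2, -2-2i, 6, -2+2i]
Zero-padded 6-point DFT provides frequency interpolation.

DFT_6([x, 0, ...]) = [2, 1.5000-2.5981i, -2.5000+2.5981i, 6, -2.5000-2.5981i, 1.5000+2.5981i]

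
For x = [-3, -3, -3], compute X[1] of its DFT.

X[1] = Σ(n=0 to 2) x[n] · ω_3^(1n) where ω_3 = e^(-2πi/3)
= (-3)·ω_3^0 + (-3)·ω_3^1 + (-3)·ω_3^2

X[1] = 0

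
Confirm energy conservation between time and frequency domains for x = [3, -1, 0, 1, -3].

Time domain:
Σ|x[n]|² = |3|² + |-1|² + |0|² + |1|² + |-3|² = 20.0000

Frequency domain:
(1/5)Σ|X[k]|² = (1/5)(|0|² + |0.9549-1.3143i|² + |6.5451-2.1266i|² + |6.5451+2.1266i|² + |0.9549+1.3143i|²) = (1/5)·100.0000 = 20.0000

Both sides agree, confirming Parseval's theorem.

Σ|x[n]|² = (1/N)Σ|X[k]|² = 20.0000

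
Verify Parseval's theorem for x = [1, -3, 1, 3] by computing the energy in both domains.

Time domain:
Σ|x[n]|² = |1|² + |-3|² + |1|² + |3|² = 20.0000

Frequency domain:
(1/4)Σ|X[k]|² = (1/4)(|2|² + |6i|² + |2|² + |-6i|²) = (1/4)·80.0000 = 20.0000

Both sides agree, confirming Parseval's theorem.

Σ|x[n]|² = (1/N)Σ|X[k]|² = 20.0000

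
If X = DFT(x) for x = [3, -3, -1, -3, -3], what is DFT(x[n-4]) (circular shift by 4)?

Time shift by 4: X_shifted[k] = ω_5^(4k) · X[k]
Shifted x = [-3, -1, -3, -3, 3]

DFT(x[n-4]) = [-7, 2.4721+3.8042i, -6.4721+2.3511i, -6.4721-2.3511i, 2.4721-3.8042i]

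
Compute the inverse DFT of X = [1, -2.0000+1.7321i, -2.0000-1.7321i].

x[n] = (1/3) Σ(k=0 to 2) X[k] · e^(2πikn/3)

Computing each x[n]:
x[0] = -1
x[1] = 0
x[2] = 2

x = [-1, 0, 2]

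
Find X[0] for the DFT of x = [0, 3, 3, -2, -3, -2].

X[0] = Σ(n=0 to 5) x[n] · ω_6^0 = Σ x[n]
= (0) + (3) + (3) + (-2) + (-3) + (-2)

X[0] = -1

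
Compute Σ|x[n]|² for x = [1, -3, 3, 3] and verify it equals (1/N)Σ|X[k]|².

Time domain:
Σ|x[n]|² = |1|² + |-3|² + |3|² + |3|² = 28.0000

Frequency domain:
(1/4)Σ|X[k]|² = (1/4)(|4|² + |-2+6i|² + |4|² + |-2-6i|²) = (1/4)·112.0000 = 28.0000

Both sides agree, confirming Parseval's theorem.

Σ|x[n]|² = (1/N)Σ|X[k]|² = 28.0000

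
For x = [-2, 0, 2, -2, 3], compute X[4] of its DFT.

X[4] = Σ(n=0 to 4) x[n] · ω_5^(4n) where ω_5 = e^(-2πi/5)
= (-2)·ω_5^0 + (0)·ω_5^4 + (2)·ω_5^8 + (-2)·ω_5^12 + (3)·ω_5^16

X[4] = -1.0729-0.5020i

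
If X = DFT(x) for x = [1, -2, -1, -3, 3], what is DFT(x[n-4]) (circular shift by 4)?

Time shift by 4: X_shifted[k] = ω_5^(4k) · X[k]
Shifted x = [-2, -1, -3, 3, 1]

DFT(x[n-4]) = [-2, -2.0000+5.4288i, -2.0000-4.5308i, -2.0000+4.5308i, -2.0000-5.4288i]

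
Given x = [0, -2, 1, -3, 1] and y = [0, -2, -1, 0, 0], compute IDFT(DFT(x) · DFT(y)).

(x ⊛ y)[n] = Σ(m=0 to 4) x[m] · y[(n-m) mod 5]

Computing each output sample:
(x ⊛ y)[0] = 1
(x ⊛ y)[1] = -1
(x ⊛ y)[2] = 4
(x ⊛ y)[3] = 0
(x ⊛ y)[4] = 5

x ⊛ y = [1, -1, 4, 0, 5]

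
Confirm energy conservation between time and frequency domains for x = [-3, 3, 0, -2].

Time domain:
Σ|x[n]|² = |-3|² + |3|² + |0|² + |-2|² = 22.0000

Frequency domain:
(1/4)Σ|X[k]|² = (1/4)(|-2|² + |-3-5i|² + |-4|² + |-3+5i|²) = (1/4)·88.0000 = 22.0000

Both sides agree, confirming Parseval's theorem.

Σ|x[n]|² = (1/N)Σ|X[k]|² = 22.0000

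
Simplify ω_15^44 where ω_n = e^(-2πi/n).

Since ω_15^15 = 1, powers reduce modulo 15.
44 mod 15 = 14
So ω_15^44 = ω_15^14 = e^(-2πi·14/15)

ω_15^44 = ω_15^14 = 0.9135+0.4067i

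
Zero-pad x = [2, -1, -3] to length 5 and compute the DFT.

Original 3-point DFT: [-2, 4.0000-1.7321i, 4.0000+1.7321i]
Zero-padded 5-point DFT provides frequency interpolation.

DFT_5([x, 0, ...]) = [-2, 4.1180+2.7144i, 1.8820-2.2654i, 1.8820+2.2654i, 4.1180-2.7144i]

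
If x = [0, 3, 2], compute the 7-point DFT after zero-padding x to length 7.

Original 3-point DFT: [5, -2.5000-0.8660i, -2.5000+0.8660i]
Zero-padded 7-point DFT provides frequency interpolation.

DFT_7([x, 0, ...]) = [5, 1.4254-4.2954i, -2.4695-2.0570i, -1.4559+0.2620i, -1.4559-0.2620i, -2.4695+2.0570i, 1.4254+4.2954i]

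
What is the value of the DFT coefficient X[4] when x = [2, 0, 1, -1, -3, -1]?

X[4] = Σ(n=0 to 5) x[n] · ω_6^(4n) where ω_6 = e^(-2πi/6)
= (2)·ω_6^0 + (0)·ω_6^4 + (1)·ω_6^8 + (-1)·ω_6^12 + (-3)·ω_6^16 + (-1)·ω_6^20

X[4] = 2.5000-2.5981i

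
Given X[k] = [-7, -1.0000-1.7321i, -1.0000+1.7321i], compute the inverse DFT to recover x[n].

x[n] = (1/3) Σ(k=0 to 2) X[k] · e^(2πikn/3)

Computing each x[n]:
x[0] = -3
x[1] = -1
x[2] = -3

x = [-3, -1, -3]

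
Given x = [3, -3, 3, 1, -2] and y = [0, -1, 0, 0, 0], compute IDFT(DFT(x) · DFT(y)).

(x ⊛ y)[n] = Σ(m=0 to 4) x[m] · y[(n-m) mod 5]

Computing each output sample:
(x ⊛ y)[0] = 2
(x ⊛ y)[1] = -3
(x ⊛ y)[2] = 3
(x ⊛ y)[3] = -3
(x ⊛ y)[4] = -1

x ⊛ y = [2, -3, 3, -3, -1]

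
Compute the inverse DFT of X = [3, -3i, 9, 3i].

x[n] = (1/4) Σ(k=0 to 3) X[k] · e^(2πikn/4)

Computing each x[n]:
x[0] = 3
x[1] = 0
x[2] = 3
x[3] = -3

x = [3, 0, 3, -3]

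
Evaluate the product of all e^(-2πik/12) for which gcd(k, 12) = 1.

The primitive 12th roots of unity are ω_12^k for k coprime to 12: k ∈ {1, 5, 7, 11}
Their product equals the constant term of the cyclotomic polynomial Φ_12(x) up to sign.
For n ≥ 3, the product of all primitive nth roots of unity is 1. (For n=1 it is 1; for n=2 it is -1.)

1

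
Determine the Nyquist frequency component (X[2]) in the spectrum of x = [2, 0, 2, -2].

X[2] = Σ(n=0 to 3) x[n] · ω_4^(2n) where ω_4 = e^(-2πi/4)
= (2)·ω_4^0 + (0)·ω_4^2 + (2)·ω_4^4 + (-2)·ω_4^6

X[2] = 6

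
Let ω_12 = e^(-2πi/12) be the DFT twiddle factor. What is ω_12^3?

ω_12^3 = e^(-2πi·3/12)
= cos(-2π·3/12) + i·sin(-2π·3/12)
= cos(-6π/12) + i·sin(-6π/12)

ω_12^3 = cos(-6π/12) + i·sin(-6π/12) = -1i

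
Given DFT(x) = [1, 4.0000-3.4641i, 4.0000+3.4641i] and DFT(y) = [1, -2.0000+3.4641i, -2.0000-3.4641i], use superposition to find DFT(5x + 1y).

By linearity: DFT(5x + 1y) = 5·DFT(x) + 1·DFT(y)
= 5·[1, 4.0000-3.4641i, 4.0000+3.4641i] + 1·[1, -2.0000+3.4641i, -2.0000-3.4641i]

Computing element-wise:
Z[0] = 5·(1) + 1·(1) = 6
Z[1] = 5·(4.0000-3.4641i) + 1·(-2.0000+3.4641i) = 18.0000-13.8564i
Z[2] = 5·(4.0000+3.4641i) + 1·(-2.0000-3.4641i) = 18.0000+13.8564i

DFT(5x + 1y) = 5·X + 1·Y = [6, 18.0000-13.8564i, 18.0000+13.8564i]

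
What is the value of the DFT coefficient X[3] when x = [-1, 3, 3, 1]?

X[3] = Σ(n=0 to 3) x[n] · ω_4^(3n) where ω_4 = e^(-2πi/4)
= (-1)·ω_4^0 + (3)·ω_4^3 + (3)·ω_4^6 + (1)·ω_4^9

X[3] = -4+2i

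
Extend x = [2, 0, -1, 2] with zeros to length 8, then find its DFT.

Original 4-point DFT: [3, 3+2i, -1, 3-2i]
Zero-padded 8-point DFT provides frequency interpolation.

DFT_8([x, 0, ...]) = [3, 0.5858-0.4142i, 3+2i, 3.4142-2.4142i, -1, 3.4142+2.4142i, 3-2i, 0.5858+0.4142i]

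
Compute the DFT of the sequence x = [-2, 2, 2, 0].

X[k] = Σ(n=0 to 3) x[n] · ω_4^(nk)
where ω_4 = e^(-2πi/4)

Computing each X[k]:
X[0] = 2
X[1] = -4-2i
X[2] = -2
X[3] = -4+2i

X = [2, -4-2i, -2, -4+2i]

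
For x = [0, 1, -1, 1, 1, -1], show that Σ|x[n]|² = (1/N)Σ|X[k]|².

Time domain:
Σ|x[n]|² = |0|² + |1|² + |-1|² + |1|² + |1|² + |-1|² = 5.0000

Frequency domain:
(1/6)Σ|X[k]|² = (1/6)(|1|² + |-1|² + |1.0000-3.4641i|² + |-1|² + |1.0000+3.4641i|² + |-1|²) = (1/6)·30.0000 = 5.0000

Both sides agree, confirming Parseval's theorem.

Σ|x[n]|² = (1/N)Σ|X[k]|² = 5.0000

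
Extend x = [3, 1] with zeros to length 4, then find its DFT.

Original 2-point DFT: [4, 2]
Zero-padded 4-point DFT provides frequency interpolation.

DFT_4([x, 0, ...]) = [4, 3-1i, 2, 3+1i]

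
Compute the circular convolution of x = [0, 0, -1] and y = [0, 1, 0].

(x ⊛ y)[n] = Σ(m=0 to 2) x[m] · y[(n-m) mod 3]

Computing each output sample:
(x ⊛ y)[0] = -1
(x ⊛ y)[1] = 0
(x ⊛ y)[2] = 0

x ⊛ y = [-1, 0, 0]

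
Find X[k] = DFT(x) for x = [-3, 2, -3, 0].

X[k] = Σ(n=0 to 3) x[n] · ω_4^(nk)
where ω_4 = e^(-2πi/4)

Computing each X[k]:
X[0] = -4
X[1] = -2i
X[2] = -8
X[3] = 2i

X = [-4, -2i, -8, 2i]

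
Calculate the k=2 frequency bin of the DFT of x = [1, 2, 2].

X[2] = Σ(n=0 to 2) x[n] · ω_3^(2n) where ω_3 = e^(-2πi/3)
= (1)·ω_3^0 + (2)·ω_3^2 + (2)·ω_3^4

X[2] = -1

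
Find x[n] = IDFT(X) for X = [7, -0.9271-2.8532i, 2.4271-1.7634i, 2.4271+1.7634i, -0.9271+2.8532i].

x[n] = (1/5) Σ(k=0 to 4) X[k] · e^(2πikn/5)

Computing each x[n]:
x[0] = 2
x[1] = 2
x[2] = 2
x[3] = 2
x[4] = -1

x = [2, 2, 2, 2, -1]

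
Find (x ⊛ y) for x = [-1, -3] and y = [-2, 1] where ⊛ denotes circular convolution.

(x ⊛ y)[n] = Σ(m=0 to 1) x[m] · y[(n-m) mod 2]

Computing each output sample:
(x ⊛ y)[0] = -1
(x ⊛ y)[1] = 5

x ⊛ y = [-1, 5]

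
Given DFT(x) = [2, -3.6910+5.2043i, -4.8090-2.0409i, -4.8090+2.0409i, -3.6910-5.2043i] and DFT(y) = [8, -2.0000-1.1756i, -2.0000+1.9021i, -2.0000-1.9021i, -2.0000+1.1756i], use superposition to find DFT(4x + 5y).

By linearity: DFT(4x + 5y) = 4·DFT(x) + 5·DFT(y)
= 4·[2, -3.6910+5.2043i, -4.8090-2.0409i, -4.8090+2.0409i, -3.6910-5.2043i] + 5·[8, -2.0000-1.1756i, -2.0000+1.9021i, -2.0000-1.9021i, -2.0000+1.1756i]

Computing element-wise:
Z[0] = 4·(2) + 5·(8) = 48
Z[1] = 4·(-3.6910+5.2043i) + 5·(-2.0000-1.1756i) = -24.7640+14.9392i
Z[2] = 4·(-4.8090-2.0409i) + 5·(-2.0000+1.9021i) = -29.2360+1.3469i
Z[3] = 4·(-4.8090+2.0409i) + 5·(-2.0000-1.9021i) = -29.2360-1.3469i
Z[4] = 4·(-3.6910-5.2043i) + 5·(-2.0000+1.1756i) = -24.7640-14.9392i

DFT(4x + 5y) = 4·X + 5·Y = [48, -24.7640+14.9392i, -29.2360+1.3469i, -29.2360-1.3469i, -24.7640-14.9392i]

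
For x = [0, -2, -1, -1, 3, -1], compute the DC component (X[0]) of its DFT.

X[0] = Σ(n=0 to 5) x[n] · ω_6^0 = Σ x[n]
= (0) + (-2) + (-1) + (-1) + (3) + (-1)

X[0] = -2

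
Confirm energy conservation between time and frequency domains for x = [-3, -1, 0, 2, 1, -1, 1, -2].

Time domain:
Σ|x[n]|² = |-3|² + |-1|² + |0|² + |2|² + |1|² + |-1|² + |1|² + |-2|² = 21.0000

Frequency domain:
(1/8)Σ|X[k]|² = (1/8)(|-3|² + |-6.8284-1.8284i|² + |-3+2i|² + |-1.1716-3.8284i|² + |1|² + |-1.1716+3.8284i|² + |-3-2i|² + |-6.8284+1.8284i|²) = (1/8)·168.0000 = 21.0000

Both sides agree, confirming Parseval's theorem.

Σ|x[n]|² = (1/N)Σ|X[k]|² = 21.0000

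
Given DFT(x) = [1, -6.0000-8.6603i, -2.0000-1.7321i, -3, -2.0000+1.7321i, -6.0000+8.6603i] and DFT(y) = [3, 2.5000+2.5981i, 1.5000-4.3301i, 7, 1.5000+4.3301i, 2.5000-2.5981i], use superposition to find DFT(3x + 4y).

By linearity: DFT(3x + 4y) = 3·DFT(x) + 4·DFT(y)
= 3·[1, -6.0000-8.6603i, -2.0000-1.7321i, -3, -2.0000+1.7321i, -6.0000+8.6603i] + 4·[3, 2.5000+2.5981i, 1.5000-4.3301i, 7, 1.5000+4.3301i, 2.5000-2.5981i]

Computing element-wise:
Z[0] = 3·(1) + 4·(3) = 15
Z[1] = 3·(-6.0000-8.6603i) + 4·(2.5000+2.5981i) = -8.0000-15.5885i
Z[2] = 3·(-2.0000-1.7321i) + 4·(1.5000-4.3301i) = -22.5167i
Z[3] = 3·(-3) + 4·(7) = 19
Z[4] = 3·(-2.0000+1.7321i) + 4·(1.5000+4.3301i) = 22.5167i
Z[5] = 3·(-6.0000+8.6603i) + 4·(2.5000-2.5981i) = -8.0000+15.5885i

DFT(3x + 4y) = 3·X + 4·Y = [15, -8.0000-15.5885i, -22.5167i, 19, 22.5167i, -8.0000+15.5885i]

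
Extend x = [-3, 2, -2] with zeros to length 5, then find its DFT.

Original 3-point DFT: [-3, -3.0000-3.4641i, -3.0000+3.4641i]
Zero-padded 5-point DFT provides frequency interpolation.

DFT_5([x, 0, ...]) = [-3, -0.7639-0.7265i, -5.2361-3.0777i, -5.2361+3.0777i, -0.7639+0.7265i]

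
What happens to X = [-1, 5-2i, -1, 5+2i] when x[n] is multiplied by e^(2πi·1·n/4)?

Modulation property: DFT(ω_4^(-1n)·x[n]) = X[(k-1) mod 4], so circularly shift X by 1 positions.

X[k-1] = [5+2i, -1, 5-2i, -1]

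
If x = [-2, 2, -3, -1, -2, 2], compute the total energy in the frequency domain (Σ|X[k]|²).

Parseval: Σ|x[n]|² = (1/N)Σ|X[k]|², so Σ|X[k]|² = N·Σ|x[n]|² = 6·26.0000

Σ|X[k]|² = N·Σ|x[n]|² = 6·26.0000 = 156.0000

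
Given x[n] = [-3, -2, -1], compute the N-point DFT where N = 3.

X[k] = Σ(n=0 to 2) x[n] · ω_3^(nk)
where ω_3 = e^(-2πi/3)

Computing each X[k]:
X[0] = -6
X[1] = -1.5000+0.8660i
X[2] = -1.5000-0.8660i

X = [-6, -1.5000+0.8660i, -1.5000-0.8660i]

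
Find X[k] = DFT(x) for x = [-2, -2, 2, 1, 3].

X[k] = Σ(n=0 to 4) x[n] · ω_5^(nk)
where ω_5 = e^(-2πi/5)

Computing each X[k]:
X[0] = 2
X[1] = -4.1180+4.1675i
X[2] = -1.8820+3.8900i
X[3] = -1.8820-3.8900i
X[4] = -4.1180-4.1675i

X = [2, -4.1180+4.1675i, -1.8820+3.8900i, -1.8820-3.8900i, -4.1180-4.1675i]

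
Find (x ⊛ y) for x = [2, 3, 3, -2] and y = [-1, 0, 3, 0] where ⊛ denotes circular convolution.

(x ⊛ y)[n] = Σ(m=0 to 3) x[m] · y[(n-m) mod 4]

Computing each output sample:
(x ⊛ y)[0] = 7
(x ⊛ y)[1] = -9
(x ⊛ y)[2] = 3
(x ⊛ y)[3] = 11

x ⊛ y = [7, -9, 3, 11]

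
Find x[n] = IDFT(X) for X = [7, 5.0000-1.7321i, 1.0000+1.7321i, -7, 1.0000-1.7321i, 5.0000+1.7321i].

x[n] = (1/6) Σ(k=0 to 5) X[k] · e^(2πikn/6)

Computing each x[n]:
x[0] = 2
x[1] = 3
x[2] = 0
x[3] = 1
x[4] = -2
x[5] = 3

x = [2, 3, 0, 1, -2, 3]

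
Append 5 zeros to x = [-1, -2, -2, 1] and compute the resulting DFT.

Original 4-point DFT: [-4, 1+3i, -2, 1-3i]
Zero-padded 9-point DFT provides frequency interpolation.

DFT_9([x, 0, ...]) = [-4, -3.3794+2.3892i, 0.0321+3.5197i, 2, -1.1527-1.4676i, -1.1527+1.4676i, 2, 0.0321-3.5197i, -3.3794-2.3892i]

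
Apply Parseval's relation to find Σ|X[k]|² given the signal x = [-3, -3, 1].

Parseval: Σ|x[n]|² = (1/N)Σ|X[k]|², so Σ|X[k]|² = N·Σ|x[n]|² = 3·19.0000

Σ|X[k]|² = N·Σ|x[n]|² = 3·19.0000 = 57.0000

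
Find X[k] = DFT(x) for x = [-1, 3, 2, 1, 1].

X[k] = Σ(n=0 to 4) x[n] · ω_5^(nk)
where ω_5 = e^(-2πi/5)

Computing each X[k]:
X[0] = 6
X[1] = -2.1910-2.4899i
X[2] = -3.3090-0.2245i
X[3] = -3.3090+0.2245i
X[4] = -2.1910+2.4899i

X = [6, -2.1910-2.4899i, -3.3090-0.2245i, -3.3090+0.2245i, -2.1910+2.4899i]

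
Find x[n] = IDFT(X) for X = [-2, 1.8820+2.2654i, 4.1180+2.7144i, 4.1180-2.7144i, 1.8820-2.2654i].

x[n] = (1/5) Σ(k=0 to 4) X[k] · e^(2πikn/5)

Computing each x[n]:
x[0] = 2
x[1] = -3
x[2] = 0
x[3] = -1
x[4] = 0

x = [2, -3, 0, -1, 0]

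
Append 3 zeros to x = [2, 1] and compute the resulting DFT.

Original 2-point DFT: [3, 1]
Zero-padded 5-point DFT provides frequency interpolation.

DFT_5([x, 0, ...]) = [3, 2.3090-0.9511i, 1.1910-0.5878i, 1.1910+0.5878i, 2.3090+0.9511i]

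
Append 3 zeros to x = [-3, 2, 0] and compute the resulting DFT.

Original 3-point DFT: [-1, -4.0000-1.7321i, -4.0000+1.7321i]
Zero-padded 6-point DFT provides frequency interpolation.

DFT_6([x, 0, ...]) = [-1, -2.0000-1.7321i, -4.0000-1.7321i, -5, -4.0000+1.7321i, -2.0000+1.7321i]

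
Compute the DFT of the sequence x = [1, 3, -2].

X[k] = Σ(n=0 to 2) x[n] · ω_3^(nk)
where ω_3 = e^(-2πi/3)

Computing each X[k]:
X[0] = 2
X[1] = 0.5000-4.3301i
X[2] = 0.5000+4.3301i

X = [2, 0.5000-4.3301i, 0.5000+4.3301i]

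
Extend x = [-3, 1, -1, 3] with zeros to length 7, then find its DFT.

Original 4-point DFT: [0, -2+2i, -8, -2-2i]
Zero-padded 7-point DFT provides frequency interpolation.

DFT_7([x, 0, ...]) = [0, -4.8569-1.1086i, -0.4511+0.9367i, -5.1920-4.1405i, -5.1920+4.1405i, -0.4511-0.9367i, -4.8569+1.1086i]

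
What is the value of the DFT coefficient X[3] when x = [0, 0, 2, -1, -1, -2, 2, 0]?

X[3] = Σ(n=0 to 7) x[n] · ω_8^(3n) where ω_8 = e^(-2πi/8)
= (0)·ω_8^0 + (0)·ω_8^3 + (2)·ω_8^6 + (-1)·ω_8^9 + (-1)·ω_8^12 + (-2)·ω_8^15 + (2)·ω_8^18 + (0)·ω_8^21

X[3] = -1.1213-0.7071i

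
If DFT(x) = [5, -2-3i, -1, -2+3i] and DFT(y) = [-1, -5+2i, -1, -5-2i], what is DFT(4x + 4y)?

By linearity: DFT(4x + 4y) = 4·DFT(x) + 4·DFT(y)
= 4·[5, -2-3i, -1, -2+3i] + 4·[-1, -5+2i, -1, -5-2i]

Computing element-wise:
Z[0] = 4·(5) + 4·(-1) = 16
Z[1] = 4·(-2-3i) + 4·(-5+2i) = -28-4i
Z[2] = 4·(-1) + 4·(-1) = -8
Z[3] = 4·(-2+3i) + 4·(-5-2i) = -28+4i

DFT(4x + 4y) = 4·X + 4·Y = [16, -28-4i, -8, -28+4i]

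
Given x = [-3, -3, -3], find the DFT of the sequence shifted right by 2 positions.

Time shift by 2: X_shifted[k] = ω_3^(2k) · X[k]
Shifted x = [-3, -3, -3]

DFT(x[n-2]) = [-9, 0, 0]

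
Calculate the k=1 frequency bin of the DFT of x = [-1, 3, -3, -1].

X[1] = Σ(n=0 to 3) x[n] · ω_4^(1n) where ω_4 = e^(-2πi/4)
= (-1)·ω_4^0 + (3)·ω_4^1 + (-3)·ω_4^2 + (-1)·ω_4^3

X[1] = 2-4i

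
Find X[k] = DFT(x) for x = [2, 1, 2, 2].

X[k] = Σ(n=0 to 3) x[n] · ω_4^(nk)
where ω_4 = e^(-2πi/4)

Computing each X[k]:
X[0] = 7
X[1] = 1i
X[2] = 1
X[3] = -1i

X = [7, 1i, 1, -1i]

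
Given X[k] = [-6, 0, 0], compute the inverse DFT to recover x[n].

x[n] = (1/3) Σ(k=0 to 2) X[k] · e^(2πikn/3)

Computing each x[n]:
x[0] = -2
x[1] = -2
x[2] = -2

x = [-2, -2, -2]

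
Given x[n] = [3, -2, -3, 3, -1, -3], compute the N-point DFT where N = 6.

X[k] = Σ(n=0 to 5) x[n] · ω_6^(nk)
where ω_6 = e^(-2πi/6)

Computing each X[k]:
X[0] = -3
X[1] = -0.5000+0.8660i
X[2] = 10.5000-2.5981i
X[3] = 1
X[4] = 10.5000+2.5981i
X[5] = -0.5000-0.8660i

X = [-3, -0.5000+0.8660i, 10.5000-2.5981i, 1, 10.5000+2.5981i, -0.5000-0.8660i]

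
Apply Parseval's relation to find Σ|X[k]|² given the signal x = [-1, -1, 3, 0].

Parseval: Σ|x[n]|² = (1/N)Σ|X[k]|², so Σ|X[k]|² = N·Σ|x[n]|² = 4·11.0000

Σ|X[k]|² = N·Σ|x[n]|² = 4·11.0000 = 44.0000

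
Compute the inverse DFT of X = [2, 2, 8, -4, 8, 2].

x[n] = (1/6) Σ(k=0 to 5) X[k] · e^(2πikn/6)

Computing each x[n]:
x[0] = 3
x[1] = 0
x[2] = -2
x[3] = 3
x[4] = -2
x[5] = 0

x = [3, 0, -2, 3, -2, 0]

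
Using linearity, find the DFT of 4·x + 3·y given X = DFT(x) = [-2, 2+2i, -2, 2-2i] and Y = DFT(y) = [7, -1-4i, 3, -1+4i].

By linearity: DFT(4x + 3y) = 4·DFT(x) + 3·DFT(y)
= 4·[-2, 2+2i, -2, 2-2i] + 3·[7, -1-4i, 3, -1+4i]

Computing element-wise:
Z[0] = 4·(-2) + 3·(7) = 13
Z[1] = 4·(2+2i) + 3·(-1-4i) = 5-4i
Z[2] = 4·(-2) + 3·(3) = 1
Z[3] = 4·(2-2i) + 3·(-1+4i) = 5+4i

DFT(4x + 3y) = 4·X + 3·Y = [13, 5-4i, 1, 5+4i]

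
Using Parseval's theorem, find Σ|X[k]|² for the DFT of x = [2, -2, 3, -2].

Parseval: Σ|x[n]|² = (1/N)Σ|X[k]|², so Σ|X[k]|² = N·Σ|x[n]|² = 4·21.0000

Σ|X[k]|² = N·Σ|x[n]|² = 4·21.0000 = 84.0000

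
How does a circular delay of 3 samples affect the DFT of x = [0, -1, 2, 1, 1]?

Time shift by 3: X_shifted[k] = ω_5^(3k) · X[k]
Shifted x = [2, 1, 1, 0, -1]

DFT(x[n-3]) = [3, 1.1910-2.4899i, 2.3090-0.2245i, 2.3090+0.2245i, 1.1910+2.4899i]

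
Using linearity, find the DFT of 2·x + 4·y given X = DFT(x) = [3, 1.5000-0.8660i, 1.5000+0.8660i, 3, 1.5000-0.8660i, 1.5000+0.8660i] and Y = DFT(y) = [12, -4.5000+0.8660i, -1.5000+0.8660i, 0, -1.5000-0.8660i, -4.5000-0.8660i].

By linearity: DFT(2x + 4y) = 2·DFT(x) + 4·DFT(y)
= 2·[3, 1.5000-0.8660i, 1.5000+0.8660i, 3, 1.5000-0.8660i, 1.5000+0.8660i] + 4·[12, -4.5000+0.8660i, -1.5000+0.8660i, 0, -1.5000-0.8660i, -4.5000-0.8660i]

Computing element-wise:
Z[0] = 2·(3) + 4·(12) = 54
Z[1] = 2·(1.5000-0.8660i) + 4·(-4.5000+0.8660i) = -15.0000+1.7320i
Z[2] = 2·(1.5000+0.8660i) + 4·(-1.5000+0.8660i) = -3.0000+5.1960i
Z[3] = 2·(3) + 4·(0) = 6
Z[4] = 2·(1.5000-0.8660i) + 4·(-1.5000-0.8660i) = -3.0000-5.1960i
Z[5] = 2·(1.5000+0.8660i) + 4·(-4.5000-0.8660i) = -15.0000-1.7320i

DFT(2x + 4y) = 2·X + 4·Y = [54, -15.0000+1.7320i, -3.0000+5.1960i, 6, -3.0000-5.1960i, -15.0000-1.7320i]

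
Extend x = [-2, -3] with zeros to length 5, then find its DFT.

Original 2-point DFT: [-5, 1]
Zero-padded 5-point DFT provides frequency interpolation.

DFT_5([x, 0, ...]) = [-5, -2.9271+2.8532i, 0.4271+1.7634i, 0.4271-1.7634i, -2.9271-2.8532i]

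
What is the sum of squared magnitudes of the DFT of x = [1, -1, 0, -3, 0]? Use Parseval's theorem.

Parseval: Σ|x[n]|² = (1/N)Σ|X[k]|², so Σ|X[k]|² = N·Σ|x[n]|² = 5·11.0000

Σ|X[k]|² = N·Σ|x[n]|² = 5·11.0000 = 55.0000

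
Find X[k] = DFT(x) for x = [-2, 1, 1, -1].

X[k] = Σ(n=0 to 3) x[n] · ω_4^(nk)
where ω_4 = e^(-2πi/4)

Computing each X[k]:
X[0] = -1
X[1] = -3-2i
X[2] = -1
X[3] = -3+2i

X = [-1, -3-2i, -1, -3+2i]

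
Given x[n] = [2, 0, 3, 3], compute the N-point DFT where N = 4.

X[k] = Σ(n=0 to 3) x[n] · ω_4^(nk)
where ω_4 = e^(-2πi/4)

Computing each X[k]:
X[0] = 8
X[1] = -1+3i
X[2] = 2
X[3] = -1-3i

X = [8, -1+3i, 2, -1-3i]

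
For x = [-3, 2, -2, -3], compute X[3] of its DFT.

X[3] = Σ(n=0 to 3) x[n] · ω_4^(3n) where ω_4 = e^(-2πi/4)
= (-3)·ω_4^0 + (2)·ω_4^3 + (-2)·ω_4^6 + (-3)·ω_4^9

X[3] = -1+5i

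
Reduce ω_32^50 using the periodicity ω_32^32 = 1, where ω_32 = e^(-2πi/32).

Since ω_32^32 = 1, powers reduce modulo 32.
50 mod 32 = 18
So ω_32^50 = ω_32^18 = e^(-2πi·18/32)

ω_32^50 = ω_32^18 = -0.9239+0.3827i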